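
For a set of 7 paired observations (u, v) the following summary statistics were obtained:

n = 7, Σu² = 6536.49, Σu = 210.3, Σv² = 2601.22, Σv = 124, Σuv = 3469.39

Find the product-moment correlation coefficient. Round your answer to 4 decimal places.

-0.8607

r = (nΣuv − ΣuΣv) / √[(nΣu² − (Σu)²)(nΣv² − (Σv)²)]
Numerator: 7×3469.39 − 210.3×124 = -1791.47
Denominator: √[(45755.43 − 44226.09)(18208.54 − 15376)] = √[1529.34 × 2832.54] = 2081.3257
r = -1791.47 / 2081.3257 ≈ -0.8607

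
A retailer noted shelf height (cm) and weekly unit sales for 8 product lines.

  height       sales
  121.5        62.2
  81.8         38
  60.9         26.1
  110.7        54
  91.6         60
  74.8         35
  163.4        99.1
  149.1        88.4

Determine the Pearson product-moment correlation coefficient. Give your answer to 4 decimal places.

0.9724

n = 8, Σx = 853.8, Σy = 462.8, Σx² = 100332.76, Σy² = 31370.42, Σxy = 55720.37
nΣxy − ΣxΣy = 445762.96 − 395138.64 = 50624.32
nΣx² − (Σx)² = 802662.08 − 728974.44 = 73687.64; nΣy² − (Σy)² = 250963.36 − 214183.84 = 36779.52
r = 50624.32 / √(73687.64 × 36779.52) = 50624.32 / 52059.5431 ≈ 0.9724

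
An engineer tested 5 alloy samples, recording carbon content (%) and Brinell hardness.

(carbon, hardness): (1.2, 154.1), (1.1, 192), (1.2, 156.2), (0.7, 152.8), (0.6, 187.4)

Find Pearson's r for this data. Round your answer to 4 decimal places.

n = 5, Σx = 4.8, Σy = 842.5, Σx² = 4.94, Σy² = 143475.85, Σxy = 802.96
nΣxy − ΣxΣy = 4014.8 − 4044 = -29.2
nΣx² − (Σx)² = 24.7 − 23.04 = 1.66; nΣy² − (Σy)² = 717379.25 − 709806.25 = 7573
r = -29.2 / √(1.66 × 7573) = -29.2 / 112.1213 ≈ -0.2604

-0.2604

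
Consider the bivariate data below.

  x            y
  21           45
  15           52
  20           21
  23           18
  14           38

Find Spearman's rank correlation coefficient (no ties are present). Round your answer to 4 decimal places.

-0.5000

Rank x: 4, 2, 3, 5, 1
Rank y: 4, 5, 2, 1, 3
d = rank(x) − rank(y): 0, -3, 1, 4, -2; Σd² = 30
ρ = 1 − 6Σd² / [n(n²−1)] = 1 − 6×30 / (5×24) = 1 − 180/120 ≈ -0.5000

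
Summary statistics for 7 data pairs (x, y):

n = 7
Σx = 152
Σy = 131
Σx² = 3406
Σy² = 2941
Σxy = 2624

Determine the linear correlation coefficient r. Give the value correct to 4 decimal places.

-0.9710

r = (nΣxy − ΣxΣy) / √[(nΣx² − (Σx)²)(nΣy² − (Σy)²)]
Numerator: 7×2624 − 152×131 = -1544
Denominator: √[(23842 − 23104)(20587 − 17161)] = √[738 × 3426] = 1590.0906
r = -1544 / 1590.0906 ≈ -0.9710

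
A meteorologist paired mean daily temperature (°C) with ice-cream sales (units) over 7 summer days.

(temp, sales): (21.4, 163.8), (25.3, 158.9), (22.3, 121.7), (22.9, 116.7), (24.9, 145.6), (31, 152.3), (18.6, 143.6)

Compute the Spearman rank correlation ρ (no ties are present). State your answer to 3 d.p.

Rank temp: 2, 6, 3, 4, 5, 7, 1
Rank sales: 7, 6, 2, 1, 4, 5, 3
d = rank(temp) − rank(sales): -5, 0, 1, 3, 1, 2, -2; Σd² = 44
ρ = 1 − 6Σd² / [n(n²−1)] = 1 − 6×44 / (7×48) = 1 − 264/336 ≈ 0.214

0.214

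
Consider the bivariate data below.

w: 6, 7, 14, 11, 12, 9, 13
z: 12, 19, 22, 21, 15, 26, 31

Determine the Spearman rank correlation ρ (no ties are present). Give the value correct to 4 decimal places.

Rank w: 1, 2, 7, 4, 5, 3, 6
Rank z: 1, 3, 5, 4, 2, 6, 7
d = rank(w) − rank(z): 0, -1, 2, 0, 3, -3, -1; Σd² = 24
ρ = 1 − 6Σd² / [n(n²−1)] = 1 − 6×24 / (7×48) = 1 − 144/336 ≈ 0.5714

0.5714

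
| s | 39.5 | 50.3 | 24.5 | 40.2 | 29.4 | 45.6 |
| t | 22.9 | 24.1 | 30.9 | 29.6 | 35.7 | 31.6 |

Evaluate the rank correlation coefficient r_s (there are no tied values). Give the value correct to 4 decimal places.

Rank s: 3, 6, 1, 4, 2, 5
Rank t: 1, 2, 4, 3, 6, 5
d = rank(s) − rank(t): 2, 4, -3, 1, -4, 0; Σd² = 46
ρ = 1 − 6Σd² / [n(n²−1)] = 1 − 6×46 / (6×35) = 1 − 276/210 ≈ -0.3143

-0.3143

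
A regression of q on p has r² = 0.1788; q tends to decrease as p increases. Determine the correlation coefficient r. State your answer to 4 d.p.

-0.4228

|r| = √0.1788 = 0.4228
The association is negative, so r = −0.4228.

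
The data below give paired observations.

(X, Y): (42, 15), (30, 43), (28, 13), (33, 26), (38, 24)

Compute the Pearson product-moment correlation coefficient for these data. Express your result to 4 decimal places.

n = 5, ΣX = 171, ΣY = 121, ΣX² = 5981, ΣY² = 3495, ΣXY = 4054
nΣXY − ΣXΣY = 20270 − 20691 = -421
nΣX² − (ΣX)² = 29905 − 29241 = 664; nΣY² − (ΣY)² = 17475 − 14641 = 2834
r = -421 / √(664 × 2834) = -421 / 1371.7784 ≈ -0.3069

-0.3069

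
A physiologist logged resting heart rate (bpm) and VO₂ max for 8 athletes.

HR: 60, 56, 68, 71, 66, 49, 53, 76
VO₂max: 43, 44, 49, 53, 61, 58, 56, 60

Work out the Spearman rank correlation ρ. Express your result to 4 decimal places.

0.1429

Rank HR: 4, 3, 6, 7, 5, 1, 2, 8
Rank VO₂max: 1, 2, 3, 4, 8, 6, 5, 7
d = rank(HR) − rank(VO₂max): 3, 1, 3, 3, -3, -5, -3, 1; Σd² = 72
ρ = 1 − 6Σd² / [n(n²−1)] = 1 − 6×72 / (8×63) = 1 − 432/504 ≈ 0.1429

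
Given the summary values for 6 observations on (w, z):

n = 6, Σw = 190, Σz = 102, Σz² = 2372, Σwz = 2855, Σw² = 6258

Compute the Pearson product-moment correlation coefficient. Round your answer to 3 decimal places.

r = (nΣwz − ΣwΣz) / √[(nΣw² − (Σw)²)(nΣz² − (Σz)²)]
Numerator: 6×2855 − 190×102 = -2250
Denominator: √[(37548 − 36100)(14232 − 10404)] = √[1448 × 3828] = 2354.3458
r = -2250 / 2354.3458 ≈ -0.956

-0.956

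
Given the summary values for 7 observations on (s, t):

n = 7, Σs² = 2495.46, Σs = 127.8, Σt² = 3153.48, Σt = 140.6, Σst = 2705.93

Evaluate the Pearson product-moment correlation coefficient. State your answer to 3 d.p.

0.601

r = (nΣst − ΣsΣt) / √[(nΣs² − (Σs)²)(nΣt² − (Σt)²)]
Numerator: 7×2705.93 − 127.8×140.6 = 972.83
Denominator: √[(17468.22 − 16332.84)(22074.36 − 19768.36)] = √[1135.38 × 2306] = 1618.0810
r = 972.83 / 1618.0810 ≈ 0.601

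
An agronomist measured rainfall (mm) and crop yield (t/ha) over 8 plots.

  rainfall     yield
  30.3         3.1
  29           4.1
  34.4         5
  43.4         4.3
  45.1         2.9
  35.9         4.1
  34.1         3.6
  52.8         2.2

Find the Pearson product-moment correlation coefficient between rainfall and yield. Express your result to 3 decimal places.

-0.558

n = 8, Σx = 305, Σy = 29.3, Σx² = 12099.48, Σy² = 112.93, Σxy = 1088.35
nΣxy − ΣxΣy = 8706.8 − 8936.5 = -229.7
nΣx² − (Σx)² = 96795.84 − 93025 = 3770.84; nΣy² − (Σy)² = 903.44 − 858.49 = 44.95
r = -229.7 / √(3770.84 × 44.95) = -229.7 / 411.7029 ≈ -0.558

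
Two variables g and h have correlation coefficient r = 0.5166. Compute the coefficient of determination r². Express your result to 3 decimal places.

0.267

r² = (0.5166)² = 0.267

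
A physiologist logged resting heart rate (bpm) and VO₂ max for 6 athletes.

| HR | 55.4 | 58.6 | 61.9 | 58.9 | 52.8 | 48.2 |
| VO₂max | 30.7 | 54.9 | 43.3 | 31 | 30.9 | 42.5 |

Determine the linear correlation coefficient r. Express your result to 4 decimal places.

n = 6, Σx = 335.8, Σy = 233.3, Σx² = 18915.02, Σy² = 9553.45, Σxy = 13104.11
nΣxy − ΣxΣy = 78624.66 − 78342.14 = 282.52
nΣx² − (Σx)² = 113490.12 − 112761.64 = 728.48; nΣy² − (Σy)² = 57320.7 − 54428.89 = 2891.81
r = 282.52 / √(728.48 × 2891.81) = 282.52 / 1451.4220 ≈ 0.1947

0.1947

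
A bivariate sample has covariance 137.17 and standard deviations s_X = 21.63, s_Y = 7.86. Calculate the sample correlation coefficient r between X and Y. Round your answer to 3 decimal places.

r = Cov(X,Y) / (s_X · s_Y) = 137.17 / (21.63 × 7.86)
  = 137.17 / 170.0118 ≈ 0.807

0.807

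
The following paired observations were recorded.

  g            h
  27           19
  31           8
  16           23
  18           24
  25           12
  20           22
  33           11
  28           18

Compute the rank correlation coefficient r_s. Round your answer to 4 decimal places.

Rank g: 5, 7, 1, 2, 4, 3, 8, 6
Rank h: 5, 1, 7, 8, 3, 6, 2, 4
d = rank(g) − rank(h): 0, 6, -6, -6, 1, -3, 6, 2; Σd² = 158
ρ = 1 − 6Σd² / [n(n²−1)] = 1 − 6×158 / (8×63) = 1 − 948/504 ≈ -0.8810

-0.8810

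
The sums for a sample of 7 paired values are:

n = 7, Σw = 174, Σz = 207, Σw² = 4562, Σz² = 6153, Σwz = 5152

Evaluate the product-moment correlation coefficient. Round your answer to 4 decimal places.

0.0758

r = (nΣwz − ΣwΣz) / √[(nΣw² − (Σw)²)(nΣz² − (Σz)²)]
Numerator: 7×5152 − 174×207 = 46
Denominator: √[(31934 − 30276)(43071 − 42849)] = √[1658 × 222] = 606.6927
r = 46 / 606.6927 ≈ 0.0758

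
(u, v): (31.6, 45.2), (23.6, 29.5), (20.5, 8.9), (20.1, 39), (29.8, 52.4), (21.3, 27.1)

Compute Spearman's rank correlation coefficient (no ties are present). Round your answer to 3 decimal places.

0.600

Rank u: 6, 4, 2, 1, 5, 3
Rank v: 5, 3, 1, 4, 6, 2
d = rank(u) − rank(v): 1, 1, 1, -3, -1, 1; Σd² = 14
ρ = 1 − 6Σd² / [n(n²−1)] = 1 − 6×14 / (6×35) = 1 − 84/210 ≈ 0.600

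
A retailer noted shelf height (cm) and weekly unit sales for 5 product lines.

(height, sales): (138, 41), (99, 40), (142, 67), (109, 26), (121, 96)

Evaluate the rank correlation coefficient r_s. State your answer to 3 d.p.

0.600

Rank height: 4, 1, 5, 2, 3
Rank sales: 3, 2, 4, 1, 5
d = rank(height) − rank(sales): 1, -1, 1, 1, -2; Σd² = 8
ρ = 1 − 6Σd² / [n(n²−1)] = 1 − 6×8 / (5×24) = 1 − 48/120 ≈ 0.600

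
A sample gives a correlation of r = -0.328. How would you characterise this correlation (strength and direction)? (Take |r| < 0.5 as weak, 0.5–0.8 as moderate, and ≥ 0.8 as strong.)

r = -0.328 < 0 so the relationship is negative.
|r| = 0.328, which falls in the weak range.

weak negative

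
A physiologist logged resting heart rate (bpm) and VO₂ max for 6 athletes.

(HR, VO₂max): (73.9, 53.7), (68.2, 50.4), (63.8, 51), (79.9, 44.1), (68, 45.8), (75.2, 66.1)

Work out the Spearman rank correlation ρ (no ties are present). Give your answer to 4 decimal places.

-0.0286

Rank HR: 4, 3, 1, 6, 2, 5
Rank VO₂max: 5, 3, 4, 1, 2, 6
d = rank(HR) − rank(VO₂max): -1, 0, -3, 5, 0, -1; Σd² = 36
ρ = 1 − 6Σd² / [n(n²−1)] = 1 − 6×36 / (6×35) = 1 − 216/210 ≈ -0.0286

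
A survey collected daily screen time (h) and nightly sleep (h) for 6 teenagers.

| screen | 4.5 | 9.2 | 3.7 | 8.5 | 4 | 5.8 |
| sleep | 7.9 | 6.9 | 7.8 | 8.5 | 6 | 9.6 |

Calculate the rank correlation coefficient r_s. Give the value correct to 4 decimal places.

0.2571

Rank screen: 3, 6, 1, 5, 2, 4
Rank sleep: 4, 2, 3, 5, 1, 6
d = rank(screen) − rank(sleep): -1, 4, -2, 0, 1, -2; Σd² = 26
ρ = 1 − 6Σd² / [n(n²−1)] = 1 − 6×26 / (6×35) = 1 − 156/210 ≈ 0.2571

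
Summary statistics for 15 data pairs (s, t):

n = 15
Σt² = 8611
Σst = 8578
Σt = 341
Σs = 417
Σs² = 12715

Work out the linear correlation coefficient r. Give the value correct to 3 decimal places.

r = (nΣst − ΣsΣt) / √[(nΣs² − (Σs)²)(nΣt² − (Σt)²)]
Numerator: 15×8578 − 417×341 = -13527
Denominator: √[(190725 − 173889)(129165 − 116281)] = √[16836 × 12884] = 14728.0353
r = -13527 / 14728.0353 ≈ -0.918

-0.918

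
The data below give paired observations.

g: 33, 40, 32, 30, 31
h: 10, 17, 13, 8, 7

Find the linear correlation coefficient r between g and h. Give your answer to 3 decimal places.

n = 5, Σg = 166, Σh = 55, Σg² = 5574, Σh² = 671, Σgh = 1883
nΣgh − ΣgΣh = 9415 − 9130 = 285
nΣg² − (Σg)² = 27870 − 27556 = 314; nΣh² − (Σh)² = 3355 − 3025 = 330
r = 285 / √(314 × 330) = 285 / 321.9006 ≈ 0.885

0.885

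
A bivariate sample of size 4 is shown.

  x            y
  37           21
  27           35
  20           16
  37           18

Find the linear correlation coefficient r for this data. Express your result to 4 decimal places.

n = 4, Σx = 121, Σy = 90, Σx² = 3867, Σy² = 2246, Σxy = 2708
nΣxy − ΣxΣy = 10832 − 10890 = -58
nΣx² − (Σx)² = 15468 − 14641 = 827; nΣy² − (Σy)² = 8984 − 8100 = 884
r = -58 / √(827 × 884) = -58 / 855.0251 ≈ -0.0678

-0.0678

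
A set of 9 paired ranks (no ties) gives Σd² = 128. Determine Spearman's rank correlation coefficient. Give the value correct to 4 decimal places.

ρ = 1 − 6Σd² / [n(n²−1)] = 1 − 6×128 / (9×80)
  = 1 − 768/720 = 1 − 1.06667 ≈ -0.0667

-0.0667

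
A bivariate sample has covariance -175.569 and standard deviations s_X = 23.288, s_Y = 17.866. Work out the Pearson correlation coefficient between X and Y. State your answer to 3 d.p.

r = Cov(X,Y) / (s_X · s_Y) = -175.569 / (23.288 × 17.866)
  = -175.569 / 416.0634 ≈ -0.422

-0.422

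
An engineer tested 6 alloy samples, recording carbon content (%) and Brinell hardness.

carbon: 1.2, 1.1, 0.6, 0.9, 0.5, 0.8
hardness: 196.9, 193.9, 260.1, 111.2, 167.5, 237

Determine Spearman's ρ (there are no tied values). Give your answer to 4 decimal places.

-0.0857

Rank carbon: 6, 5, 2, 4, 1, 3
Rank hardness: 4, 3, 6, 1, 2, 5
d = rank(carbon) − rank(hardness): 2, 2, -4, 3, -1, -2; Σd² = 38
ρ = 1 − 6Σd² / [n(n²−1)] = 1 − 6×38 / (6×35) = 1 − 228/210 ≈ -0.0857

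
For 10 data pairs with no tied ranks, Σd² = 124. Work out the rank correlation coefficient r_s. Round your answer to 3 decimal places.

ρ = 1 − 6Σd² / [n(n²−1)] = 1 − 6×124 / (10×99)
  = 1 − 744/990 = 1 − 0.7515 ≈ 0.248

0.248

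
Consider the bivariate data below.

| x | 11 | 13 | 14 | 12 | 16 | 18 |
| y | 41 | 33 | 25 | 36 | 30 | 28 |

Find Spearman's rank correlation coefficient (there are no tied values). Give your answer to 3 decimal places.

Rank x: 1, 3, 4, 2, 5, 6
Rank y: 6, 4, 1, 5, 3, 2
d = rank(x) − rank(y): -5, -1, 3, -3, 2, 4; Σd² = 64
ρ = 1 − 6Σd² / [n(n²−1)] = 1 − 6×64 / (6×35) = 1 − 384/210 ≈ -0.829

-0.829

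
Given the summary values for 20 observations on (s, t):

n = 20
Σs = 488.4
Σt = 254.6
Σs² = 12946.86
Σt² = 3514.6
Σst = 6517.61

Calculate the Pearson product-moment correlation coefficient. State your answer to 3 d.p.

0.568

r = (nΣst − ΣsΣt) / √[(nΣs² − (Σs)²)(nΣt² − (Σt)²)]
Numerator: 20×6517.61 − 488.4×254.6 = 6005.56
Denominator: √[(258937.2 − 238534.56)(70292 − 64821.16)] = √[20402.64 × 5470.84] = 10565.0168
r = 6005.56 / 10565.0168 ≈ 0.568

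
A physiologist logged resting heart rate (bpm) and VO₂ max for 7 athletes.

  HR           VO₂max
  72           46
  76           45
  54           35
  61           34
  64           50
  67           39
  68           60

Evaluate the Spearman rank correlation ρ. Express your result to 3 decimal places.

Rank HR: 6, 7, 1, 2, 3, 4, 5
Rank VO₂max: 5, 4, 2, 1, 6, 3, 7
d = rank(HR) − rank(VO₂max): 1, 3, -1, 1, -3, 1, -2; Σd² = 26
ρ = 1 − 6Σd² / [n(n²−1)] = 1 − 6×26 / (7×48) = 1 − 156/336 ≈ 0.536

0.536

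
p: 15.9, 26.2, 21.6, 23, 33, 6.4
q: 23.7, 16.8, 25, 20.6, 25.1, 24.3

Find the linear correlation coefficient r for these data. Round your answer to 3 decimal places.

-0.222

n = 6, Σp = 126.1, Σq = 135.5, Σp² = 3064.77, Σq² = 3113.79, Σpq = 2814.61
nΣpq − ΣpΣq = 16887.66 − 17086.55 = -198.89
nΣp² − (Σp)² = 18388.62 − 15901.21 = 2487.41; nΣq² − (Σq)² = 18682.74 − 18360.25 = 322.49
r = -198.89 / √(2487.41 × 322.49) = -198.89 / 895.6366 ≈ -0.222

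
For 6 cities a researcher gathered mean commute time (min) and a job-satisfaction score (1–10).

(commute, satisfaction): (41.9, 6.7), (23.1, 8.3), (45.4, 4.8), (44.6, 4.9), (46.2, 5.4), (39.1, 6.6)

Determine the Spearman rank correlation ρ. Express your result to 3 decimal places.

-0.771

Rank commute: 3, 1, 5, 4, 6, 2
Rank satisfaction: 5, 6, 1, 2, 3, 4
d = rank(commute) − rank(satisfaction): -2, -5, 4, 2, 3, -2; Σd² = 62
ρ = 1 − 6Σd² / [n(n²−1)] = 1 − 6×62 / (6×35) = 1 − 372/210 ≈ -0.771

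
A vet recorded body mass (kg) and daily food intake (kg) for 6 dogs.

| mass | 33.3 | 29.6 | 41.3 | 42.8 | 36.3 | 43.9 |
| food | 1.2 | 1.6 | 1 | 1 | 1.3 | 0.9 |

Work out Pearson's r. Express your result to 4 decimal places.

-0.9390

n = 6, Σx = 227.2, Σy = 7, Σx² = 8767.48, Σy² = 8.5, Σxy = 258.12
nΣxy − ΣxΣy = 1548.72 − 1590.4 = -41.68
nΣx² − (Σx)² = 52604.88 − 51619.84 = 985.04; nΣy² − (Σy)² = 51 − 49 = 2
r = -41.68 / √(985.04 × 2) = -41.68 / 44.3856 ≈ -0.9390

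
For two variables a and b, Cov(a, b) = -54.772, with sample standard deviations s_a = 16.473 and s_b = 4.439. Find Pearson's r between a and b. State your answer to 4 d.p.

-0.7490

r = Cov(a,b) / (s_a · s_b) = -54.772 / (16.473 × 4.439)
  = -54.772 / 73.1236 ≈ -0.7490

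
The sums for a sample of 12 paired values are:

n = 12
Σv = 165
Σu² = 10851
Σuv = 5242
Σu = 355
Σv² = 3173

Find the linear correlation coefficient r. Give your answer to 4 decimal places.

r = (nΣuv − ΣuΣv) / √[(nΣu² − (Σu)²)(nΣv² − (Σv)²)]
Numerator: 12×5242 − 355×165 = 4329
Denominator: √[(130212 − 126025)(38076 − 27225)] = √[4187 × 10851] = 6740.4107
r = 4329 / 6740.4107 ≈ 0.6422

0.6422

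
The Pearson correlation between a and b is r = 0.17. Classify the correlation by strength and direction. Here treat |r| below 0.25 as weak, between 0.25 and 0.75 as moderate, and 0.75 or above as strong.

weak positive

r = 0.17 > 0 so the relationship is positive.
|r| = 0.17, which falls in the weak range.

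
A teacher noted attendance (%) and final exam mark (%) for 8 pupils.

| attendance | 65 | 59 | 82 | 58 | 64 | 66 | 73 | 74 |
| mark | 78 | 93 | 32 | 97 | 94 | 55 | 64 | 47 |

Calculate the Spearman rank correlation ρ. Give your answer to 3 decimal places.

Rank attendance: 4, 2, 8, 1, 3, 5, 6, 7
Rank mark: 5, 6, 1, 8, 7, 3, 4, 2
d = rank(attendance) − rank(mark): -1, -4, 7, -7, -4, 2, 2, 5; Σd² = 164
ρ = 1 − 6Σd² / [n(n²−1)] = 1 − 6×164 / (8×63) = 1 − 984/504 ≈ -0.952

-0.952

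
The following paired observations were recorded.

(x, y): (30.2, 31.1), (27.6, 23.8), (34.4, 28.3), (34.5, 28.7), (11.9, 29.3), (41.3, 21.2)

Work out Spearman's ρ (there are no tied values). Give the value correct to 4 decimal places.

-0.4857

Rank x: 3, 2, 4, 5, 1, 6
Rank y: 6, 2, 3, 4, 5, 1
d = rank(x) − rank(y): -3, 0, 1, 1, -4, 5; Σd² = 52
ρ = 1 − 6Σd² / [n(n²−1)] = 1 − 6×52 / (6×35) = 1 − 312/210 ≈ -0.4857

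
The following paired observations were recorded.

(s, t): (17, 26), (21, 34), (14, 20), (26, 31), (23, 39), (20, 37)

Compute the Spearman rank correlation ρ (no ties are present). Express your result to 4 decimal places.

0.6000

Rank s: 2, 4, 1, 6, 5, 3
Rank t: 2, 4, 1, 3, 6, 5
d = rank(s) − rank(t): 0, 0, 0, 3, -1, -2; Σd² = 14
ρ = 1 − 6Σd² / [n(n²−1)] = 1 − 6×14 / (6×35) = 1 − 84/210 ≈ 0.6000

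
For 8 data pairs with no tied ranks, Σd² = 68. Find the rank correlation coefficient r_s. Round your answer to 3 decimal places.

ρ = 1 − 6Σd² / [n(n²−1)] = 1 − 6×68 / (8×63)
  = 1 − 408/504 = 1 − 0.8095 ≈ 0.190

0.190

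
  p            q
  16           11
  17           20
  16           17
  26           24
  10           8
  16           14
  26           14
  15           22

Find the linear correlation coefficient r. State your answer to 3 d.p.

n = 8, Σp = 142, Σq = 130, Σp² = 2734, Σq² = 2326, Σpq = 2410
nΣpq − ΣpΣq = 19280 − 18460 = 820
nΣp² − (Σp)² = 21872 − 20164 = 1708; nΣq² − (Σq)² = 18608 − 16900 = 1708
r = 820 / √(1708 × 1708) = 820 / 1708.0000 ≈ 0.480

0.480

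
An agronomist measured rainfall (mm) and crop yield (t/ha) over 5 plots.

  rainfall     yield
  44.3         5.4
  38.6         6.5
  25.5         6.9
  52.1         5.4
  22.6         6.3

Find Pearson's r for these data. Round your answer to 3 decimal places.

-0.806

n = 5, Σx = 183.1, Σy = 30.5, Σx² = 7327.87, Σy² = 187.87, Σxy = 1089.79
nΣxy − ΣxΣy = 5448.95 − 5584.55 = -135.6
nΣx² − (Σx)² = 36639.35 − 33525.61 = 3113.74; nΣy² − (Σy)² = 939.35 − 930.25 = 9.1
r = -135.6 / √(3113.74 × 9.1) = -135.6 / 168.3301 ≈ -0.806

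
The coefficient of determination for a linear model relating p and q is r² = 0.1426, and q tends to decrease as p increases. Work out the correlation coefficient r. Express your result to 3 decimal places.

|r| = √0.1426 = 0.378
The association is negative, so r = −0.378.

-0.378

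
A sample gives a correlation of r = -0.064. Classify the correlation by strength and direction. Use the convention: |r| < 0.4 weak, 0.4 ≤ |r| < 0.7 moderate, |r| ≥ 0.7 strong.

r = -0.064 < 0 so the relationship is negative.
|r| = 0.064, which falls in the weak range.

weak negative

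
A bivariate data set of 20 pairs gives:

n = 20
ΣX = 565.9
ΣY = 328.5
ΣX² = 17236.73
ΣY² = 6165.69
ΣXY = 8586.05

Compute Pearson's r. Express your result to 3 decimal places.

-0.730

r = (nΣXY − ΣXΣY) / √[(nΣX² − (ΣX)²)(nΣY² − (ΣY)²)]
Numerator: 20×8586.05 − 565.9×328.5 = -14177.15
Denominator: √[(344734.6 − 320242.81)(123313.8 − 107912.25)] = √[24491.79 × 15401.55] = 19421.9342
r = -14177.15 / 19421.9342 ≈ -0.730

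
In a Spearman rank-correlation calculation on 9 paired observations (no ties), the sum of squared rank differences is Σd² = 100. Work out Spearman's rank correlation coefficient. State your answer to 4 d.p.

0.1667

ρ = 1 − 6Σd² / [n(n²−1)] = 1 − 6×100 / (9×80)
  = 1 − 600/720 = 1 − 0.83333 ≈ 0.1667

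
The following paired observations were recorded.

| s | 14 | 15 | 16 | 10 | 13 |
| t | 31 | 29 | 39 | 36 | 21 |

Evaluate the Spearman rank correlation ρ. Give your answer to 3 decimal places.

Rank s: 3, 4, 5, 1, 2
Rank t: 3, 2, 5, 4, 1
d = rank(s) − rank(t): 0, 2, 0, -3, 1; Σd² = 14
ρ = 1 − 6Σd² / [n(n²−1)] = 1 − 6×14 / (5×24) = 1 − 84/120 ≈ 0.300

0.300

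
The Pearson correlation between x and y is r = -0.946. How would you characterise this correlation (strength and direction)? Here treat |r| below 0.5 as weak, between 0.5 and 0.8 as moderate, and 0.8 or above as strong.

r = -0.946 < 0 so the relationship is negative.
|r| = 0.946, which falls in the strong range.

strong negative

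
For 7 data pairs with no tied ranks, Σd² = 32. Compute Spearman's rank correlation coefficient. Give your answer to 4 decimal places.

ρ = 1 − 6Σd² / [n(n²−1)] = 1 − 6×32 / (7×48)
  = 1 − 192/336 = 1 − 0.57143 ≈ 0.4286

0.4286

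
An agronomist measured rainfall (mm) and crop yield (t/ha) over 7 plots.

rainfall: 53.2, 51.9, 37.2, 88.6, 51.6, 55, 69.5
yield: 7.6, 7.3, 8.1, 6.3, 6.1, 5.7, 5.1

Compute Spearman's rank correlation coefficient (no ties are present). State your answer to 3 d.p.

-0.571

Rank rainfall: 4, 3, 1, 7, 2, 5, 6
Rank yield: 6, 5, 7, 4, 3, 2, 1
d = rank(rainfall) − rank(yield): -2, -2, -6, 3, -1, 3, 5; Σd² = 88
ρ = 1 − 6Σd² / [n(n²−1)] = 1 − 6×88 / (7×48) = 1 − 528/336 ≈ -0.571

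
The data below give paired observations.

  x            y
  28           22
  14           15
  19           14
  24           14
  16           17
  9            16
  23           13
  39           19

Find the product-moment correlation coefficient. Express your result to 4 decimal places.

0.4537

n = 8, Σx = 172, Σy = 130, Σx² = 4304, Σy² = 2176, Σxy = 2884
nΣxy − ΣxΣy = 23072 − 22360 = 712
nΣx² − (Σx)² = 34432 − 29584 = 4848; nΣy² − (Σy)² = 17408 − 16900 = 508
r = 712 / √(4848 × 508) = 712 / 1569.3260 ≈ 0.4537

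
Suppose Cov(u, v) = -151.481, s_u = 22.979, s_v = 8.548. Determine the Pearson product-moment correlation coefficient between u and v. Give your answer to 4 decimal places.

-0.7712

r = Cov(u,v) / (s_u · s_v) = -151.481 / (22.979 × 8.548)
  = -151.481 / 196.4245 ≈ -0.7712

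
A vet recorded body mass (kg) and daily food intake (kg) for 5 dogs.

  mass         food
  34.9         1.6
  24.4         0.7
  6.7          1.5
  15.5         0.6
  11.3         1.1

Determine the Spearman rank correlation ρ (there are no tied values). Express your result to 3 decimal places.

0.100

Rank mass: 5, 4, 1, 3, 2
Rank food: 5, 2, 4, 1, 3
d = rank(mass) − rank(food): 0, 2, -3, 2, -1; Σd² = 18
ρ = 1 − 6Σd² / [n(n²−1)] = 1 − 6×18 / (5×24) = 1 − 108/120 ≈ 0.100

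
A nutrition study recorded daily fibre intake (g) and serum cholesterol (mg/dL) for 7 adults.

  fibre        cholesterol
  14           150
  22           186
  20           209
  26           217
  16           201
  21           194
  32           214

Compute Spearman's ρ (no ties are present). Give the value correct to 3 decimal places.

Rank fibre: 1, 5, 3, 6, 2, 4, 7
Rank cholesterol: 1, 2, 5, 7, 4, 3, 6
d = rank(fibre) − rank(cholesterol): 0, 3, -2, -1, -2, 1, 1; Σd² = 20
ρ = 1 − 6Σd² / [n(n²−1)] = 1 − 6×20 / (7×48) = 1 − 120/336 ≈ 0.643

0.643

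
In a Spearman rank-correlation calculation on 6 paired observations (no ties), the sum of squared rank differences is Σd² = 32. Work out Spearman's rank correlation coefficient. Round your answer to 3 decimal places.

0.086

ρ = 1 − 6Σd² / [n(n²−1)] = 1 − 6×32 / (6×35)
  = 1 − 192/210 = 1 − 0.9143 ≈ 0.086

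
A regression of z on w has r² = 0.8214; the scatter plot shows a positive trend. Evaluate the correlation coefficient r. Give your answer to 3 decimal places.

|r| = √0.8214 = 0.906
The association is positive, so r = 0.906.

0.906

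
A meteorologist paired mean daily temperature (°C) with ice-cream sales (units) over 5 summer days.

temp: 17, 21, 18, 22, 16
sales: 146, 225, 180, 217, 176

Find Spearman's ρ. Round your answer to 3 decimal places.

Rank temp: 2, 4, 3, 5, 1
Rank sales: 1, 5, 3, 4, 2
d = rank(temp) − rank(sales): 1, -1, 0, 1, -1; Σd² = 4
ρ = 1 − 6Σd² / [n(n²−1)] = 1 − 6×4 / (5×24) = 1 − 24/120 ≈ 0.800

0.800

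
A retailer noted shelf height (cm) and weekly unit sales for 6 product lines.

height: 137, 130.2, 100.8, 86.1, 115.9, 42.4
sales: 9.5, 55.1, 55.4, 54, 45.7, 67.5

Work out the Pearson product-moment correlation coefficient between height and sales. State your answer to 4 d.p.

-0.7033

n = 6, Σx = 612.4, Σy = 287.2, Σx² = 68525.46, Σy² = 15756.16, Σxy = 26867.87
nΣxy − ΣxΣy = 161207.22 − 175881.28 = -14674.06
nΣx² − (Σx)² = 411152.76 − 375033.76 = 36119; nΣy² − (Σy)² = 94536.96 − 82483.84 = 12053.12
r = -14674.06 / √(36119 × 12053.12) = -14674.06 / 20864.9620 ≈ -0.7033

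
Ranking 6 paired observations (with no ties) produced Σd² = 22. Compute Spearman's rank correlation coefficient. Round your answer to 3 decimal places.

ρ = 1 − 6Σd² / [n(n²−1)] = 1 − 6×22 / (6×35)
  = 1 − 132/210 = 1 − 0.6286 ≈ 0.371

0.371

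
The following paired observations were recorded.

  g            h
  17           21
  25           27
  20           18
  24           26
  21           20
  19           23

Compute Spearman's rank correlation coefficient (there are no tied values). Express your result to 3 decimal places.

Rank g: 1, 6, 3, 5, 4, 2
Rank h: 3, 6, 1, 5, 2, 4
d = rank(g) − rank(h): -2, 0, 2, 0, 2, -2; Σd² = 16
ρ = 1 − 6Σd² / [n(n²−1)] = 1 − 6×16 / (6×35) = 1 − 96/210 ≈ 0.543

0.543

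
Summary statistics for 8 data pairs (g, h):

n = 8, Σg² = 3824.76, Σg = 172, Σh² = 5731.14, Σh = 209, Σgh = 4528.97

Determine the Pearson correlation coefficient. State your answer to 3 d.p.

r = (nΣgh − ΣgΣh) / √[(nΣg² − (Σg)²)(nΣh² − (Σh)²)]
Numerator: 8×4528.97 − 172×209 = 283.76
Denominator: √[(30598.08 − 29584)(45849.12 − 43681)] = √[1014.08 × 2168.12] = 1482.7836
r = 283.76 / 1482.7836 ≈ 0.191

0.191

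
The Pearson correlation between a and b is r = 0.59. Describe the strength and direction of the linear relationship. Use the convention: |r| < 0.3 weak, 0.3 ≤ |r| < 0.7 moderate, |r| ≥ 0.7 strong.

r = 0.59 > 0 so the relationship is positive.
|r| = 0.59, which falls in the moderate range.

moderate positive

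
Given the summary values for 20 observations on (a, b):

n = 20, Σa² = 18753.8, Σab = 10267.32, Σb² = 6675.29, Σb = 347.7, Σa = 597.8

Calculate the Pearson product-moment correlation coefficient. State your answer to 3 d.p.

r = (nΣab − ΣaΣb) / √[(nΣa² − (Σa)²)(nΣb² − (Σb)²)]
Numerator: 20×10267.32 − 597.8×347.7 = -2508.66
Denominator: √[(375076 − 357364.84)(133505.8 − 120895.29)] = √[17711.16 × 12610.51] = 14944.7904
r = -2508.66 / 14944.7904 ≈ -0.168

-0.168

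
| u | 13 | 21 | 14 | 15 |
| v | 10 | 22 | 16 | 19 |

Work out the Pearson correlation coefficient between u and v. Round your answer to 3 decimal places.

0.828

n = 4, Σu = 63, Σv = 67, Σu² = 1031, Σv² = 1201, Σuv = 1101
nΣuv − ΣuΣv = 4404 − 4221 = 183
nΣu² − (Σu)² = 4124 − 3969 = 155; nΣv² − (Σv)² = 4804 − 4489 = 315
r = 183 / √(155 × 315) = 183 / 220.9638 ≈ 0.828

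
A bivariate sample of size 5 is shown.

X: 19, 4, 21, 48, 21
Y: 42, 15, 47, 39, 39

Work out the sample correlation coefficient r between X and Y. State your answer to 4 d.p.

0.5366

n = 5, ΣX = 113, ΣY = 182, ΣX² = 3563, ΣY² = 7240, ΣXY = 4536
nΣXY − ΣXΣY = 22680 − 20566 = 2114
nΣX² − (ΣX)² = 17815 − 12769 = 5046; nΣY² − (ΣY)² = 36200 − 33124 = 3076
r = 2114 / √(5046 × 3076) = 2114 / 3939.7330 ≈ 0.5366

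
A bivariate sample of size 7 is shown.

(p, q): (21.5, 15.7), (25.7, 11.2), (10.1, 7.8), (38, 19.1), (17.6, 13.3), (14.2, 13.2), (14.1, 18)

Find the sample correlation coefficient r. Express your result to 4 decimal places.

0.5532

n = 7, Σp = 141.2, Σq = 98.3, Σp² = 3378.96, Σq² = 1472.71, Σpq = 2105.29
nΣpq − ΣpΣq = 14737.03 − 13879.96 = 857.07
nΣp² − (Σp)² = 23652.72 − 19937.44 = 3715.28; nΣq² − (Σq)² = 10308.97 − 9662.89 = 646.08
r = 857.07 / √(3715.28 × 646.08) = 857.07 / 1549.3121 ≈ 0.5532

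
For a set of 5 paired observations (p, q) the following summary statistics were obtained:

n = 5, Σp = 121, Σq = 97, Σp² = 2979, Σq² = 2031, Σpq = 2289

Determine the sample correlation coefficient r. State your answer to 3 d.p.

r = (nΣpq − ΣpΣq) / √[(nΣp² − (Σp)²)(nΣq² − (Σq)²)]
Numerator: 5×2289 − 121×97 = -292
Denominator: √[(14895 − 14641)(10155 − 9409)] = √[254 × 746] = 435.2976
r = -292 / 435.2976 ≈ -0.671

-0.671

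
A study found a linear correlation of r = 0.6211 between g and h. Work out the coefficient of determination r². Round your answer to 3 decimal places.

0.386

r² = (0.6211)² = 0.386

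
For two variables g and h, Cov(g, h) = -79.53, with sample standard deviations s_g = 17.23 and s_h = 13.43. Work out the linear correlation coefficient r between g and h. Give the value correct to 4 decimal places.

-0.3437

r = Cov(g,h) / (s_g · s_h) = -79.53 / (17.23 × 13.43)
  = -79.53 / 231.3989 ≈ -0.3437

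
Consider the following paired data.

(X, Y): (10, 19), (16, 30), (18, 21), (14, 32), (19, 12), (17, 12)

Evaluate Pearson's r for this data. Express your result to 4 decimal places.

-0.3283

n = 6, ΣX = 94, ΣY = 126, ΣX² = 1526, ΣY² = 3014, ΣXY = 1928
nΣXY − ΣXΣY = 11568 − 11844 = -276
nΣX² − (ΣX)² = 9156 − 8836 = 320; nΣY² − (ΣY)² = 18084 − 15876 = 2208
r = -276 / √(320 × 2208) = -276 / 840.5712 ≈ -0.3283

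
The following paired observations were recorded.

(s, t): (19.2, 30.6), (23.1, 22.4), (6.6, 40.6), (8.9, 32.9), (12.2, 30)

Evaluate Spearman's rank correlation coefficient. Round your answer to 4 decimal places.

Rank s: 4, 5, 1, 2, 3
Rank t: 3, 1, 5, 4, 2
d = rank(s) − rank(t): 1, 4, -4, -2, 1; Σd² = 38
ρ = 1 − 6Σd² / [n(n²−1)] = 1 − 6×38 / (5×24) = 1 − 228/120 ≈ -0.9000

-0.9000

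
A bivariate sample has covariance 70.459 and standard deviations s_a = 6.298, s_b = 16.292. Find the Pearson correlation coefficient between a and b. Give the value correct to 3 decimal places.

r = Cov(a,b) / (s_a · s_b) = 70.459 / (6.298 × 16.292)
  = 70.459 / 102.6070 ≈ 0.687

0.687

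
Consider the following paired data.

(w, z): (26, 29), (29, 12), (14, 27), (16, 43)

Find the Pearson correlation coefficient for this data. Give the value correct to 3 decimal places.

n = 4, Σw = 85, Σz = 111, Σw² = 1969, Σz² = 3563, Σwz = 2168
nΣwz − ΣwΣz = 8672 − 9435 = -763
nΣw² − (Σw)² = 7876 − 7225 = 651; nΣz² − (Σz)² = 14252 − 12321 = 1931
r = -763 / √(651 × 1931) = -763 / 1121.1962 ≈ -0.681

-0.681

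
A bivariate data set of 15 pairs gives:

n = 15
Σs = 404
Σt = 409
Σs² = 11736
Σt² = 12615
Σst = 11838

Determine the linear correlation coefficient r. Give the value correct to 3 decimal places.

0.735

r = (nΣst − ΣsΣt) / √[(nΣs² − (Σs)²)(nΣt² − (Σt)²)]
Numerator: 15×11838 − 404×409 = 12334
Denominator: √[(176040 − 163216)(189225 − 167281)] = √[12824 × 21944] = 16775.2751
r = 12334 / 16775.2751 ≈ 0.735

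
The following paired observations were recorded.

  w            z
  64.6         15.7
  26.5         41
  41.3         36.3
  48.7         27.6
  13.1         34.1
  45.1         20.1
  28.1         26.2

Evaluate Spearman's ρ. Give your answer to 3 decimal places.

-0.679

Rank w: 7, 2, 4, 6, 1, 5, 3
Rank z: 1, 7, 6, 4, 5, 2, 3
d = rank(w) − rank(z): 6, -5, -2, 2, -4, 3, 0; Σd² = 94
ρ = 1 − 6Σd² / [n(n²−1)] = 1 − 6×94 / (7×48) = 1 − 564/336 ≈ -0.679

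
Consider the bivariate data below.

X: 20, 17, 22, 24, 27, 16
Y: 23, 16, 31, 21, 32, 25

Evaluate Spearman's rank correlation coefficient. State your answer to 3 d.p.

Rank X: 3, 2, 4, 5, 6, 1
Rank Y: 3, 1, 5, 2, 6, 4
d = rank(X) − rank(Y): 0, 1, -1, 3, 0, -3; Σd² = 20
ρ = 1 − 6Σd² / [n(n²−1)] = 1 − 6×20 / (6×35) = 1 − 120/210 ≈ 0.429

0.429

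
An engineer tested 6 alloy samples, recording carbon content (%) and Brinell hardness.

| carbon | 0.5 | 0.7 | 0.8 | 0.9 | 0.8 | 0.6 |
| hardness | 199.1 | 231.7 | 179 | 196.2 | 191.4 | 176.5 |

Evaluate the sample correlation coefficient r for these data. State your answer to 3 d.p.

n = 6, Σx = 4.3, Σy = 1173.9, Σx² = 3.19, Σy² = 231647.35, Σxy = 840.54
nΣxy − ΣxΣy = 5043.24 − 5047.77 = -4.53
nΣx² − (Σx)² = 19.14 − 18.49 = 0.65; nΣy² − (Σy)² = 1389884.1 − 1378041.21 = 11842.89
r = -4.53 / √(0.65 × 11842.89) = -4.53 / 87.7376 ≈ -0.052

-0.052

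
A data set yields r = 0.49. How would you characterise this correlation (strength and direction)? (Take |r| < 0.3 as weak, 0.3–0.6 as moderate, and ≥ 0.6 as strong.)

r = 0.49 > 0 so the relationship is positive.
|r| = 0.49, which falls in the moderate range.

moderate positive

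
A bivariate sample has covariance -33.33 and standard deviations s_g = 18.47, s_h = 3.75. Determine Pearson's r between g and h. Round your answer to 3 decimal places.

r = Cov(g,h) / (s_g · s_h) = -33.33 / (18.47 × 3.75)
  = -33.33 / 69.2625 ≈ -0.481

-0.481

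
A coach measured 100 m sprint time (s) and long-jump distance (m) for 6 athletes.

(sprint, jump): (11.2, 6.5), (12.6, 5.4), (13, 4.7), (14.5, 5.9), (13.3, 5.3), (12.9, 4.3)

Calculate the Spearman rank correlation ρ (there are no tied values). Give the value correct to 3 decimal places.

-0.200

Rank sprint: 1, 2, 4, 6, 5, 3
Rank jump: 6, 4, 2, 5, 3, 1
d = rank(sprint) − rank(jump): -5, -2, 2, 1, 2, 2; Σd² = 42
ρ = 1 − 6Σd² / [n(n²−1)] = 1 − 6×42 / (6×35) = 1 − 252/210 ≈ -0.200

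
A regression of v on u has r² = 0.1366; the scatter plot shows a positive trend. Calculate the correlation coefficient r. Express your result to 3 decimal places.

0.370

|r| = √0.1366 = 0.370
The association is positive, so r = 0.370.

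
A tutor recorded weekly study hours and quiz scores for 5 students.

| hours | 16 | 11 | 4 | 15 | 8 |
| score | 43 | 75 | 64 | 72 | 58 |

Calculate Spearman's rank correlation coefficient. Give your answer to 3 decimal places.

Rank hours: 5, 3, 1, 4, 2
Rank score: 1, 5, 3, 4, 2
d = rank(hours) − rank(score): 4, -2, -2, 0, 0; Σd² = 24
ρ = 1 − 6Σd² / [n(n²−1)] = 1 − 6×24 / (5×24) = 1 − 144/120 ≈ -0.200

-0.200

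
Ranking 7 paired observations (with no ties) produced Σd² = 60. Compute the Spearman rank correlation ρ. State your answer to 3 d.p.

-0.071

ρ = 1 − 6Σd² / [n(n²−1)] = 1 − 6×60 / (7×48)
  = 1 − 360/336 = 1 − 1.0714 ≈ -0.071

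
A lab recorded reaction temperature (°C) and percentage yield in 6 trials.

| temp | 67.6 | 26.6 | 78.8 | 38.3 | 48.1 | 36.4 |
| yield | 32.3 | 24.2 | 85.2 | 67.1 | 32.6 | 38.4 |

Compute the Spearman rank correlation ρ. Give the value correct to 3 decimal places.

Rank temp: 5, 1, 6, 3, 4, 2
Rank yield: 2, 1, 6, 5, 3, 4
d = rank(temp) − rank(yield): 3, 0, 0, -2, 1, -2; Σd² = 18
ρ = 1 − 6Σd² / [n(n²−1)] = 1 − 6×18 / (6×35) = 1 − 108/210 ≈ 0.486

0.486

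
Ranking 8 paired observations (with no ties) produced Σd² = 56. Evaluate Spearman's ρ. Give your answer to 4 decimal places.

0.3333

ρ = 1 − 6Σd² / [n(n²−1)] = 1 − 6×56 / (8×63)
  = 1 − 336/504 = 1 − 0.66667 ≈ 0.3333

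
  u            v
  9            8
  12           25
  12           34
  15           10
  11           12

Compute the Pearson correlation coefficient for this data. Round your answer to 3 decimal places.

n = 5, Σu = 59, Σv = 89, Σu² = 715, Σv² = 2089, Σuv = 1062
nΣuv − ΣuΣv = 5310 − 5251 = 59
nΣu² − (Σu)² = 3575 − 3481 = 94; nΣv² − (Σv)² = 10445 − 7921 = 2524
r = 59 / √(94 × 2524) = 59 / 487.0893 ≈ 0.121

0.121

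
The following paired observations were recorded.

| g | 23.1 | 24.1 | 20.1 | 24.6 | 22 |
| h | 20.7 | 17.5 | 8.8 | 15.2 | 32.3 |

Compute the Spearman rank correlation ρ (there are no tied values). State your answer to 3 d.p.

Rank g: 3, 4, 1, 5, 2
Rank h: 4, 3, 1, 2, 5
d = rank(g) − rank(h): -1, 1, 0, 3, -3; Σd² = 20
ρ = 1 − 6Σd² / [n(n²−1)] = 1 − 6×20 / (5×24) = 1 − 120/120 ≈ 0.000

0.000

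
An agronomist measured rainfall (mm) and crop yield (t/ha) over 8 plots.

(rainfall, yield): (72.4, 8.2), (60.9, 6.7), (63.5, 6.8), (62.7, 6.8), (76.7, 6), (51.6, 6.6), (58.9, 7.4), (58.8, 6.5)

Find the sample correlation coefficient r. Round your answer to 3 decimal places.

n = 8, Σx = 505.5, Σy = 55, Σx² = 32386.21, Σy² = 381.18, Σxy = 3478.69
nΣxy − ΣxΣy = 27829.52 − 27802.5 = 27.02
nΣx² − (Σx)² = 259089.68 − 255530.25 = 3559.43; nΣy² − (Σy)² = 3049.44 − 3025 = 24.44
r = 27.02 / √(3559.43 × 24.44) = 27.02 / 294.9449 ≈ 0.092

0.092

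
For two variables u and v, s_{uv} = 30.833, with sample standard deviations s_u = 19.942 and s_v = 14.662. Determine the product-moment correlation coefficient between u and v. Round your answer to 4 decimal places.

0.1055

r = Cov(u,v) / (s_u · s_v) = 30.833 / (19.942 × 14.662)
  = 30.833 / 292.3896 ≈ 0.1055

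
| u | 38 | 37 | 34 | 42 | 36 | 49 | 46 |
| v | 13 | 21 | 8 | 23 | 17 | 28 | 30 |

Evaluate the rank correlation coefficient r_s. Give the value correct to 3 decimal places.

Rank u: 4, 3, 1, 5, 2, 7, 6
Rank v: 2, 4, 1, 5, 3, 6, 7
d = rank(u) − rank(v): 2, -1, 0, 0, -1, 1, -1; Σd² = 8
ρ = 1 − 6Σd² / [n(n²−1)] = 1 − 6×8 / (7×48) = 1 − 48/336 ≈ 0.857

0.857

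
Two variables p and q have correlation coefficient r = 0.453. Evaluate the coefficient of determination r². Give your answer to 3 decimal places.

r² = (0.453)² = 0.205

0.205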